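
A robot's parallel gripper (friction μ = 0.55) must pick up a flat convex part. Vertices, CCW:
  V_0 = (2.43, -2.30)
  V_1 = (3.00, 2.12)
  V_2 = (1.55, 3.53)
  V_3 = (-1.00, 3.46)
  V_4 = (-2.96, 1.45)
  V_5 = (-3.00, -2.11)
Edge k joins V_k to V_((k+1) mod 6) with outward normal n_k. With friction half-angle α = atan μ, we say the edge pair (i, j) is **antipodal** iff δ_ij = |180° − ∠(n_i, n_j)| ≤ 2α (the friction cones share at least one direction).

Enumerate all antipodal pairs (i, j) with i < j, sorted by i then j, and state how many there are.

count = 6; pairs: (0,3), (0,4), (1,4), (1,5), (2,5), (3,5)

α = atan 0.55 = 28.81°;  2α = 57.62°
n_0 = (+0.9918, -0.1279)
n_1 = (+0.6971, +0.7169)
n_2 = (-0.0274, +0.9996)
n_3 = (-0.7160, +0.6981)
n_4 = (-0.9999, +0.0112)
n_5 = (-0.0350, -0.9994)
  (0,1): δ = 126.85°  ·
  (0,2): δ = 81.08°  ·
  (0,3): δ = 36.93°  ✓
  (0,4): δ = 6.70°  ✓
  (0,5): δ = 95.34°  ·
  (1,2): δ = 134.23°  ·
  (1,3): δ = 90.08°  ·
  (1,4): δ = 46.45°  ✓
  (1,5): δ = 42.19°  ✓
  (2,3): δ = 135.85°  ·
  (2,4): δ = 92.22°  ·
  (2,5): δ = 3.58°  ✓
  (3,4): δ = 136.37°  ·
  (3,5): δ = 47.73°  ✓
  (4,5): δ = 91.36°  ·
antipodal pairs: 6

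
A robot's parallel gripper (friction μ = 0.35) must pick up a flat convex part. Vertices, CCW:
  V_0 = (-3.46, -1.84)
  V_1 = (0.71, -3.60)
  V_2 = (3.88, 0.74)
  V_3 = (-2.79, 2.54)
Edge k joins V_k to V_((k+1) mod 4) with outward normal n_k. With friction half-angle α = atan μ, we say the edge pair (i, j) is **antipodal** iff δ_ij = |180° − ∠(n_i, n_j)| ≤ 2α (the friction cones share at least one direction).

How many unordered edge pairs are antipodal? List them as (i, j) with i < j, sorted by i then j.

count = 2; pairs: (0,2), (1,3)

α = atan 0.35 = 19.29°;  2α = 38.58°
n_0 = (-0.3888, -0.9213)
n_1 = (+0.8075, -0.5898)
n_2 = (+0.2605, +0.9655)
n_3 = (-0.9885, +0.1512)
  (0,1): δ = 103.26°  ·
  (0,2): δ = 7.78°  ✓
  (0,3): δ = 104.19°  ·
  (1,2): δ = 68.96°  ·
  (1,3): δ = 27.45°  ✓
  (2,3): δ = 83.59°  ·
antipodal pairs: 2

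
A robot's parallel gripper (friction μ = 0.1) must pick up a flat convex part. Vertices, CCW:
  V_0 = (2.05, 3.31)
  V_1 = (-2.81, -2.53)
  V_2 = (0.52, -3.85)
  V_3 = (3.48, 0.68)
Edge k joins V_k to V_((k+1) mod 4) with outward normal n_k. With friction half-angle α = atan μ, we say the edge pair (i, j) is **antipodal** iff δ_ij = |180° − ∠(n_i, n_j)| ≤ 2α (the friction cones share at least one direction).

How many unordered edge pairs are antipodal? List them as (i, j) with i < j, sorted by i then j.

count = 1; pairs: (0,2)

α = atan 0.1 = 5.71°;  2α = 11.42°
n_0 = (-0.7687, +0.6397)
n_1 = (-0.3685, -0.9296)
n_2 = (+0.8371, -0.5470)
n_3 = (+0.8785, +0.4777)
  (0,1): δ = 71.86°  ·
  (0,2): δ = 6.61°  ✓
  (0,3): δ = 68.30°  ·
  (1,2): δ = 101.54°  ·
  (1,3): δ = 39.84°  ·
  (2,3): δ = 118.30°  ·
antipodal pairs: 1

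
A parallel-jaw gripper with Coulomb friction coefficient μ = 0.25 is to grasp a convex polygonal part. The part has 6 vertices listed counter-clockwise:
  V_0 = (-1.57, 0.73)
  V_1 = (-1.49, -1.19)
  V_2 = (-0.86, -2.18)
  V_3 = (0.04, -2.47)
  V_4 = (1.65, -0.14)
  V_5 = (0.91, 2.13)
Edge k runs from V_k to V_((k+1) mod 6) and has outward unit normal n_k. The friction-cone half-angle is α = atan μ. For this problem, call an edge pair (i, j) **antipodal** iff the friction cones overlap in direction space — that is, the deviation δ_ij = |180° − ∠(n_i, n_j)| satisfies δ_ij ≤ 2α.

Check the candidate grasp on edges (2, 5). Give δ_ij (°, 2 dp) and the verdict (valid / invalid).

α = atan 0.25 = 14.04°;  2α = 28.07°
edge 2: e_2 = (+0.90, -0.29);  n_2 = (-0.3067, -0.9518)
edge 5: e_5 = (-2.48, -1.40);  n_5 = (-0.4916, +0.8708)
∠(n_2, n_5) = 132.69°
δ = |180° − 132.69°| = 47.31°
47.31° > 2α = 28.07°  →  invalid

δ = 47.31°, invalid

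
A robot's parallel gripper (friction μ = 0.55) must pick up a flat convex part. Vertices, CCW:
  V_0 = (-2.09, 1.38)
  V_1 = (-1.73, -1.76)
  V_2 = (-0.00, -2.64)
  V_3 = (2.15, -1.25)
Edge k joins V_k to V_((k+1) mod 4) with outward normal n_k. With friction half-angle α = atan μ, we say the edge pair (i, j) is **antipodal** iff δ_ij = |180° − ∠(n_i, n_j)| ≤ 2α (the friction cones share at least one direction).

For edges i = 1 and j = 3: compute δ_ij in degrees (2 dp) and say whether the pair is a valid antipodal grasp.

δ = 4.85°, valid

α = atan 0.55 = 28.81°;  2α = 57.62°
edge 1: e_1 = (+1.73, -0.88);  n_1 = (-0.4534, -0.8913)
edge 3: e_3 = (-4.24, +2.63);  n_3 = (+0.5271, +0.8498)
∠(n_1, n_3) = 175.15°
δ = |180° − 175.15°| = 4.85°
4.85° ≤ 2α = 57.62°  →  valid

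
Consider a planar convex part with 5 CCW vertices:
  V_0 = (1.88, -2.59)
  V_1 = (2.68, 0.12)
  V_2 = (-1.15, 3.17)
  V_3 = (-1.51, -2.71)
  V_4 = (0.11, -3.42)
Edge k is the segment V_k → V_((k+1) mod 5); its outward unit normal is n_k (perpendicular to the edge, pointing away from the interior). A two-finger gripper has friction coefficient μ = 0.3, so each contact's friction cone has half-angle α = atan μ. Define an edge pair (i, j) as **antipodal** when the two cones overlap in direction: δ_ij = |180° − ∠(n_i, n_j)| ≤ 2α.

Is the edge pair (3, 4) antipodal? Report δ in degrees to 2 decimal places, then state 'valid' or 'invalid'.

δ = 131.21°, invalid

α = atan 0.3 = 16.70°;  2α = 33.40°
edge 3: e_3 = (+1.62, -0.71);  n_3 = (-0.4014, -0.9159)
edge 4: e_4 = (+1.77, +0.83);  n_4 = (+0.4246, -0.9054)
∠(n_3, n_4) = 48.79°
δ = |180° − 48.79°| = 131.21°
131.21° > 2α = 33.40°  →  invalid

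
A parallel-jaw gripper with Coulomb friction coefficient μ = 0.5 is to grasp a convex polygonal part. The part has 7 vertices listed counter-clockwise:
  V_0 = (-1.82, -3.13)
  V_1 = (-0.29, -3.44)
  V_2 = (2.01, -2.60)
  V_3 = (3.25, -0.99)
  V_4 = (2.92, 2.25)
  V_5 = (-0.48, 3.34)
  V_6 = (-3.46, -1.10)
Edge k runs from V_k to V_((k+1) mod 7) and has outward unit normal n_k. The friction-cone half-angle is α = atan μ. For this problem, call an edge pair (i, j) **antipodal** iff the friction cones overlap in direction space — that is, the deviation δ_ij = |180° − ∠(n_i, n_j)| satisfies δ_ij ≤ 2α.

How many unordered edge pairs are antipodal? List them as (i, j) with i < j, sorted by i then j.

count = 7; pairs: (0,4), (1,4), (1,5), (2,5), (3,5), (3,6), (4,6)

α = atan 0.5 = 26.57°;  2α = 53.13°
n_0 = (-0.1986, -0.9801)
n_1 = (+0.3431, -0.9393)
n_2 = (+0.7923, -0.6102)
n_3 = (+0.9949, +0.1013)
n_4 = (+0.3053, +0.9523)
n_5 = (-0.8303, +0.5573)
n_6 = (-0.7779, -0.6284)
  (0,1): δ = 148.48°  ·
  (0,2): δ = 116.15°  ·
  (0,3): δ = 72.73°  ·
  (0,4): δ = 6.32°  ✓
  (0,5): δ = 67.59°  ·
  (0,6): δ = 140.39°  ·
  (1,2): δ = 147.67°  ·
  (1,3): δ = 104.25°  ·
  (1,4): δ = 37.84°  ✓
  (1,5): δ = 36.07°  ✓
  (1,6): δ = 108.87°  ·
  (2,3): δ = 136.58°  ·
  (2,4): δ = 70.17°  ·
  (2,5): δ = 3.73°  ✓
  (2,6): δ = 76.54°  ·
  (3,4): δ = 113.59°  ·
  (3,5): δ = 39.68°  ✓
  (3,6): δ = 33.12°  ✓
  (4,5): δ = 106.09°  ·
  (4,6): δ = 33.29°  ✓
  (5,6): δ = 107.20°  ·
antipodal pairs: 7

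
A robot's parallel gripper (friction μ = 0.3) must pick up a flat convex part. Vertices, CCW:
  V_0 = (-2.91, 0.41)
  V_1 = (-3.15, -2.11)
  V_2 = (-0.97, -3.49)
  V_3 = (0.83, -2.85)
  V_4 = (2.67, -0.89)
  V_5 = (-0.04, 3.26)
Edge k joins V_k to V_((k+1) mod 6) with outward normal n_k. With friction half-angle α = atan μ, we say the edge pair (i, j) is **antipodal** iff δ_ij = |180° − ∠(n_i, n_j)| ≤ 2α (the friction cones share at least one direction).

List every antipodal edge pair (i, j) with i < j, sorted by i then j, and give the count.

α = atan 0.3 = 16.70°;  2α = 33.40°
n_0 = (-0.9955, +0.0948)
n_1 = (-0.5349, -0.8449)
n_2 = (+0.3350, -0.9422)
n_3 = (+0.7291, -0.6844)
n_4 = (+0.8373, +0.5468)
n_5 = (-0.7046, +0.7096)
  (0,1): δ = 116.89°  ·
  (0,2): δ = 64.99°  ·
  (0,3): δ = 37.75°  ·
  (0,4): δ = 38.59°  ·
  (0,5): δ = 140.24°  ·
  (1,2): δ = 128.09°  ·
  (1,3): δ = 100.86°  ·
  (1,4): δ = 24.52°  ✓
  (1,5): δ = 77.13°  ·
  (2,3): δ = 152.76°  ·
  (2,4): δ = 76.43°  ·
  (2,5): δ = 25.23°  ✓
  (3,4): δ = 103.66°  ·
  (3,5): δ = 2.01°  ✓
  (4,5): δ = 78.35°  ·
antipodal pairs: 3

count = 3; pairs: (1,4), (2,5), (3,5)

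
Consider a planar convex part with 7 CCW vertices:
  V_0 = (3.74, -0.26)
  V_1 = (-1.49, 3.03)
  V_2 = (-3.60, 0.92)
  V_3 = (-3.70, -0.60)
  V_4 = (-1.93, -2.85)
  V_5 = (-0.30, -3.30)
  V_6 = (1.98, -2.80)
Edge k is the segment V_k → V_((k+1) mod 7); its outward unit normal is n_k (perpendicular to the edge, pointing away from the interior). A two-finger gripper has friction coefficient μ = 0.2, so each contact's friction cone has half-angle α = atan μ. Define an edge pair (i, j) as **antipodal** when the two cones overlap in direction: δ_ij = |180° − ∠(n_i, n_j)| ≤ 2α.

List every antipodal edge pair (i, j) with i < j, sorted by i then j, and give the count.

count = 3; pairs: (0,3), (0,4), (1,6)

α = atan 0.2 = 11.31°;  2α = 22.62°
n_0 = (+0.5325, +0.8464)
n_1 = (-0.7071, +0.7071)
n_2 = (-0.9978, +0.0656)
n_3 = (-0.7860, -0.6183)
n_4 = (-0.2661, -0.9639)
n_5 = (+0.2142, -0.9768)
n_6 = (+0.8220, -0.5695)
  (0,1): δ = 102.83°  ·
  (0,2): δ = 61.59°  ·
  (0,3): δ = 19.64°  ✓
  (0,4): δ = 16.74°  ✓
  (0,5): δ = 44.54°  ·
  (0,6): δ = 87.45°  ·
  (1,2): δ = 138.76°  ·
  (1,3): δ = 96.81°  ·
  (1,4): δ = 60.43°  ·
  (1,5): δ = 32.63°  ·
  (1,6): δ = 10.28°  ✓
  (2,3): δ = 138.05°  ·
  (2,4): δ = 101.67°  ·
  (2,5): δ = 73.87°  ·
  (2,6): δ = 30.95°  ·
  (3,4): δ = 143.62°  ·
  (3,5): δ = 115.82°  ·
  (3,6): δ = 72.91°  ·
  (4,5): δ = 152.20°  ·
  (4,6): δ = 109.29°  ·
  (5,6): δ = 137.09°  ·
antipodal pairs: 3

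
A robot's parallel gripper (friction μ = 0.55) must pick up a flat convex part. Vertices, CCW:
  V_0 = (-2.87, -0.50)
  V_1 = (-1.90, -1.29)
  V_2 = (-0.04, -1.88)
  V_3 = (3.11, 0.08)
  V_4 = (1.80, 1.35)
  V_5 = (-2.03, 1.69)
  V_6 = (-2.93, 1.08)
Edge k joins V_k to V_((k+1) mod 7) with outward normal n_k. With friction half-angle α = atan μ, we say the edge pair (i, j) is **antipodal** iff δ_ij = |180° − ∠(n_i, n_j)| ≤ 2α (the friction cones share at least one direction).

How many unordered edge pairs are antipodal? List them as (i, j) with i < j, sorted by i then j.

α = atan 0.55 = 28.81°;  2α = 57.62°
n_0 = (-0.6315, -0.7754)
n_1 = (-0.3024, -0.9532)
n_2 = (+0.5283, -0.8491)
n_3 = (+0.6961, +0.7180)
n_4 = (+0.0884, +0.9961)
n_5 = (-0.5611, +0.8278)
n_6 = (-0.9993, -0.0379)
  (0,1): δ = 158.44°  ·
  (0,2): δ = 108.95°  ·
  (0,3): δ = 4.95°  ✓
  (0,4): δ = 34.09°  ✓
  (0,5): δ = 73.29°  ·
  (0,6): δ = 131.34°  ·
  (1,2): δ = 130.51°  ·
  (1,3): δ = 26.51°  ✓
  (1,4): δ = 12.53°  ✓
  (1,5): δ = 51.73°  ✓
  (1,6): δ = 109.77°  ·
  (2,3): δ = 76.00°  ·
  (2,4): δ = 36.96°  ✓
  (2,5): δ = 2.24°  ✓
  (2,6): δ = 60.28°  ·
  (3,4): δ = 140.96°  ·
  (3,5): δ = 101.76°  ·
  (3,6): δ = 43.71°  ✓
  (4,5): δ = 140.80°  ·
  (4,6): δ = 82.75°  ·
  (5,6): δ = 121.95°  ·
antipodal pairs: 8

count = 8; pairs: (0,3), (0,4), (1,3), (1,4), (1,5), (2,4), (2,5), (3,6)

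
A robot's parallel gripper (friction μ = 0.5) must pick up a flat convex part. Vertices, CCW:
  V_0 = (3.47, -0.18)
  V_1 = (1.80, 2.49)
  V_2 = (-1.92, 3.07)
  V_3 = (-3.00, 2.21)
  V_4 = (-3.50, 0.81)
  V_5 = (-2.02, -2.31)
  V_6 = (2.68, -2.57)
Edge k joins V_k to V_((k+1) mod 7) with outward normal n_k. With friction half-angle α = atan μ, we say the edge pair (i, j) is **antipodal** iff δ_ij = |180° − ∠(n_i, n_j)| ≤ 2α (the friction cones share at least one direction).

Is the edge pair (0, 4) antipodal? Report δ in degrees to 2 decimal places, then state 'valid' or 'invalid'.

α = atan 0.5 = 26.57°;  2α = 53.13°
edge 0: e_0 = (-1.67, +2.67);  n_0 = (+0.8478, +0.5303)
edge 4: e_4 = (+1.48, -3.12);  n_4 = (-0.9035, -0.4286)
∠(n_0, n_4) = 173.35°
δ = |180° − 173.35°| = 6.65°
6.65° ≤ 2α = 53.13°  →  valid

δ = 6.65°, valid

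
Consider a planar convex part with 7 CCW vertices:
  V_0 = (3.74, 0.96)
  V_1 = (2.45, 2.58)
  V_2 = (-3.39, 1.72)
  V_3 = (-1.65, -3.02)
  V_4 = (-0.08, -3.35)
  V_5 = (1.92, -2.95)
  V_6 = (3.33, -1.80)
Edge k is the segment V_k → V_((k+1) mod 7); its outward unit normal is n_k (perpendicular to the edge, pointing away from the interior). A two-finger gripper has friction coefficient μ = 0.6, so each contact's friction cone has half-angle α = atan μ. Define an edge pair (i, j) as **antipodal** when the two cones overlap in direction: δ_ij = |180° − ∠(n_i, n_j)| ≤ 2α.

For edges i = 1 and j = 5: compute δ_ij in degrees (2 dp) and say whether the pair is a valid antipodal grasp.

δ = 30.82°, valid

α = atan 0.6 = 30.96°;  2α = 61.93°
edge 1: e_1 = (-5.84, -0.86);  n_1 = (-0.1457, +0.9893)
edge 5: e_5 = (+1.41, +1.15);  n_5 = (+0.6320, -0.7749)
∠(n_1, n_5) = 149.18°
δ = |180° − 149.18°| = 30.82°
30.82° ≤ 2α = 61.93°  →  valid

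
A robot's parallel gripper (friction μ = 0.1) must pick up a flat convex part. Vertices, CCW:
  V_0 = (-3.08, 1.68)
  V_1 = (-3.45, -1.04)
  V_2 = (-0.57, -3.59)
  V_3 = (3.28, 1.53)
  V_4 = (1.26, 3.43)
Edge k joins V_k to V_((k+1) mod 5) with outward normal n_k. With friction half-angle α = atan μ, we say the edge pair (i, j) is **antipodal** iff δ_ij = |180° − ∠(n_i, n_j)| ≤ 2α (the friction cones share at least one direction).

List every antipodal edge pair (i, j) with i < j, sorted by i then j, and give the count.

count = 1; pairs: (1,3)

α = atan 0.1 = 5.71°;  2α = 11.42°
n_0 = (-0.9909, +0.1348)
n_1 = (-0.6629, -0.7487)
n_2 = (+0.7993, -0.6010)
n_3 = (+0.6851, +0.7284)
n_4 = (-0.3740, +0.9274)
  (0,1): δ = 123.78°  ·
  (0,2): δ = 29.20°  ·
  (0,3): δ = 54.50°  ·
  (0,4): δ = 119.71°  ·
  (1,2): δ = 85.42°  ·
  (1,3): δ = 1.72°  ✓
  (1,4): δ = 63.48°  ·
  (2,3): δ = 96.31°  ·
  (2,4): δ = 31.10°  ·
  (3,4): δ = 114.79°  ·
antipodal pairs: 1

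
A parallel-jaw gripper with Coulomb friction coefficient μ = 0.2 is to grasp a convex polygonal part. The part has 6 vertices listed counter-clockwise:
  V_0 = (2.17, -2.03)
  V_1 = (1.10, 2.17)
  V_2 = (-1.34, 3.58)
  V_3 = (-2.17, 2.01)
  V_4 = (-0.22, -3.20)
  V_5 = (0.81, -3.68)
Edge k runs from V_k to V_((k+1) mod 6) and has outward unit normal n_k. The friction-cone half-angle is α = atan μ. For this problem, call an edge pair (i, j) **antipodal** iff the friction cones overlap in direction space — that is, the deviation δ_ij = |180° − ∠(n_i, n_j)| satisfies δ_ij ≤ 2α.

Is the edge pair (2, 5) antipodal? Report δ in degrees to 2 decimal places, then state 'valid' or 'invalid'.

α = atan 0.2 = 11.31°;  2α = 22.62°
edge 2: e_2 = (-0.83, -1.57);  n_2 = (-0.8841, +0.4674)
edge 5: e_5 = (+1.36, +1.65);  n_5 = (+0.7717, -0.6360)
∠(n_2, n_5) = 168.37°
δ = |180° − 168.37°| = 11.63°
11.63° ≤ 2α = 22.62°  →  valid

δ = 11.63°, valid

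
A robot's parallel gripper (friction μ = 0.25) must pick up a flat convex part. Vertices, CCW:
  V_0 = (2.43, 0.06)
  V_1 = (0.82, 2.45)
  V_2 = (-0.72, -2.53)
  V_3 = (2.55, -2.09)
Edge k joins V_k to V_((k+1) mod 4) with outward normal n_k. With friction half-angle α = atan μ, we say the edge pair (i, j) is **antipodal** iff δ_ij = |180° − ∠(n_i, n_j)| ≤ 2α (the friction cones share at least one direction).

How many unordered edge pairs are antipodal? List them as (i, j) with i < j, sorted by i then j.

count = 1; pairs: (1,3)

α = atan 0.25 = 14.04°;  2α = 28.07°
n_0 = (+0.8294, +0.5587)
n_1 = (-0.9554, +0.2954)
n_2 = (+0.1334, -0.9911)
n_3 = (+0.9984, +0.0557)
  (0,1): δ = 51.15°  ·
  (0,2): δ = 63.70°  ·
  (0,3): δ = 149.23°  ·
  (1,2): δ = 65.15°  ·
  (1,3): δ = 20.38°  ✓
  (2,3): δ = 94.47°  ·
antipodal pairs: 1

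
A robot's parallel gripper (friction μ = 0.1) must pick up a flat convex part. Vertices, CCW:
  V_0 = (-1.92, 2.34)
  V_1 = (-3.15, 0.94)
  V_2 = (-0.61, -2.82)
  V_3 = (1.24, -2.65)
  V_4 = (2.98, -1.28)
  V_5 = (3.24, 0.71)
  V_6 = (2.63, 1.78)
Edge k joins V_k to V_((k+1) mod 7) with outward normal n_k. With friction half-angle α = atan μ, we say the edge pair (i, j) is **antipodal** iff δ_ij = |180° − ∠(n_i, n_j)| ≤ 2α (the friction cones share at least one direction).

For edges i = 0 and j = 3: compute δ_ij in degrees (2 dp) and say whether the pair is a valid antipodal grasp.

α = atan 0.1 = 5.71°;  2α = 11.42°
edge 0: e_0 = (-1.23, -1.40);  n_0 = (-0.7512, +0.6600)
edge 3: e_3 = (+1.74, +1.37);  n_3 = (+0.6186, -0.7857)
∠(n_0, n_3) = 169.52°
δ = |180° − 169.52°| = 10.48°
10.48° ≤ 2α = 11.42°  →  valid

δ = 10.48°, valid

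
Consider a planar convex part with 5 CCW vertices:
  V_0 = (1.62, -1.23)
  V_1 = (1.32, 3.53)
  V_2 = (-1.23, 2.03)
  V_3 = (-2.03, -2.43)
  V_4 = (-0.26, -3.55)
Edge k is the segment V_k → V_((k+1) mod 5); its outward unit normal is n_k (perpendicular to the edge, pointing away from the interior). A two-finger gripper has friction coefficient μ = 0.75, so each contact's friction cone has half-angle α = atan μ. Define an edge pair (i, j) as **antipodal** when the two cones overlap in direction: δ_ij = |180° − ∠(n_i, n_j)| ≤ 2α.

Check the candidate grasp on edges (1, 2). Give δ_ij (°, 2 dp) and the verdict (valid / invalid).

α = atan 0.75 = 36.87°;  2α = 73.74°
edge 1: e_1 = (-2.55, -1.50);  n_1 = (-0.5070, +0.8619)
edge 2: e_2 = (-0.80, -4.46);  n_2 = (-0.9843, +0.1766)
∠(n_1, n_2) = 49.37°
δ = |180° − 49.37°| = 130.63°
130.63° > 2α = 73.74°  →  invalid

δ = 130.63°, invalid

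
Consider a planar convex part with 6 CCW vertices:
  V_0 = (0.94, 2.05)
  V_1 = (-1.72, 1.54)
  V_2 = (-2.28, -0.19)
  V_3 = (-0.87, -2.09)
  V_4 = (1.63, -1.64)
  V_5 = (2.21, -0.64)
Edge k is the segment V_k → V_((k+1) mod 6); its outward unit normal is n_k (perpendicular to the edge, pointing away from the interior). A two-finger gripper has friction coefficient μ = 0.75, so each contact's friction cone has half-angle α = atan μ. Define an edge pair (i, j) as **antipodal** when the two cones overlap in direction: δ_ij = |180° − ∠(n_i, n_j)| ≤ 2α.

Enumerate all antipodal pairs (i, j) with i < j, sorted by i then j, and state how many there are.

α = atan 0.75 = 36.87°;  2α = 73.74°
n_0 = (-0.1883, +0.9821)
n_1 = (-0.9514, +0.3080)
n_2 = (-0.8030, -0.5959)
n_3 = (+0.1772, -0.9842)
n_4 = (+0.8650, -0.5017)
n_5 = (+0.9043, +0.4269)
  (0,1): δ = 118.79°  ·
  (0,2): δ = 64.27°  ✓
  (0,3): δ = 0.65°  ✓
  (0,4): δ = 49.03°  ✓
  (0,5): δ = 104.42°  ·
  (1,2): δ = 125.48°  ·
  (1,3): δ = 61.86°  ✓
  (1,4): δ = 12.18°  ✓
  (1,5): δ = 43.21°  ✓
  (2,3): δ = 116.38°  ·
  (2,4): δ = 66.69°  ✓
  (2,5): δ = 11.31°  ✓
  (3,4): δ = 130.32°  ·
  (3,5): δ = 74.93°  ·
  (4,5): δ = 124.61°  ·
antipodal pairs: 8

count = 8; pairs: (0,2), (0,3), (0,4), (1,3), (1,4), (1,5), (2,4), (2,5)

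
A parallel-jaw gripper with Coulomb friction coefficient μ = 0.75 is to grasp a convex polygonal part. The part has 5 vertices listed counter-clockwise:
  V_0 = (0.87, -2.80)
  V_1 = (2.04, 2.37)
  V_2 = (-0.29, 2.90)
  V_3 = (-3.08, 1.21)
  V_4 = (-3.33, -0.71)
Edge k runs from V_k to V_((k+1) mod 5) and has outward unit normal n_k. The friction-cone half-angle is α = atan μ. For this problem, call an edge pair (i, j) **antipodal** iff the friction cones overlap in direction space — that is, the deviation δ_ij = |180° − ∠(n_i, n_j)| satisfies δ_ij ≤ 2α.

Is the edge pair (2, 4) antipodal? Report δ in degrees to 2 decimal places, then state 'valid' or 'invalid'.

α = atan 0.75 = 36.87°;  2α = 73.74°
edge 2: e_2 = (-2.79, -1.69);  n_2 = (-0.5181, +0.8553)
edge 4: e_4 = (+4.20, -2.09);  n_4 = (-0.4455, -0.8953)
∠(n_2, n_4) = 122.34°
δ = |180° − 122.34°| = 57.66°
57.66° ≤ 2α = 73.74°  →  valid

δ = 57.66°, valid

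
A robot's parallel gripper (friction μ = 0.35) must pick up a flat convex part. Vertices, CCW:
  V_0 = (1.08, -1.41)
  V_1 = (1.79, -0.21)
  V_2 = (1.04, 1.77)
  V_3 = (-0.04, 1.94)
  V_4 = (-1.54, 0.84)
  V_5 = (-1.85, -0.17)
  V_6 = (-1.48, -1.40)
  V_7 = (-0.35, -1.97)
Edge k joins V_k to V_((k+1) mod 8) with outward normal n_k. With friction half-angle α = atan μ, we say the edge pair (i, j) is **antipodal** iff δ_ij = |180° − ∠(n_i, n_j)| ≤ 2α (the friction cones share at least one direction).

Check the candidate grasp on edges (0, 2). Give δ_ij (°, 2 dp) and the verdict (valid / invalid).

α = atan 0.35 = 19.29°;  2α = 38.58°
edge 0: e_0 = (+0.71, +1.20);  n_0 = (+0.8606, -0.5092)
edge 2: e_2 = (-1.08, +0.17);  n_2 = (+0.1555, +0.9878)
∠(n_0, n_2) = 111.67°
δ = |180° − 111.67°| = 68.33°
68.33° > 2α = 38.58°  →  invalid

δ = 68.33°, invalid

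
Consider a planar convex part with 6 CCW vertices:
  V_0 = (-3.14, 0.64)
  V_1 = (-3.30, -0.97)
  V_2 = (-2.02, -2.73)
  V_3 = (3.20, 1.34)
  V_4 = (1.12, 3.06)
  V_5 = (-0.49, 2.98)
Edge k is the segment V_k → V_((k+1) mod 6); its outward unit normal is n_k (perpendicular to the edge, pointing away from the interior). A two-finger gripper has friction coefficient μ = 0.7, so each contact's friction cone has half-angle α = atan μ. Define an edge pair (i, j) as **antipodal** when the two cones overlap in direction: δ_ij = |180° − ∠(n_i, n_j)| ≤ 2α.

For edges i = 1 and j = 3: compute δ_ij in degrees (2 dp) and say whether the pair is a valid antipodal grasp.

α = atan 0.7 = 34.99°;  2α = 69.98°
edge 1: e_1 = (+1.28, -1.76);  n_1 = (-0.8087, -0.5882)
edge 3: e_3 = (-2.08, +1.72);  n_3 = (+0.6373, +0.7706)
∠(n_1, n_3) = 165.62°
δ = |180° − 165.62°| = 14.38°
14.38° ≤ 2α = 69.98°  →  valid

δ = 14.38°, valid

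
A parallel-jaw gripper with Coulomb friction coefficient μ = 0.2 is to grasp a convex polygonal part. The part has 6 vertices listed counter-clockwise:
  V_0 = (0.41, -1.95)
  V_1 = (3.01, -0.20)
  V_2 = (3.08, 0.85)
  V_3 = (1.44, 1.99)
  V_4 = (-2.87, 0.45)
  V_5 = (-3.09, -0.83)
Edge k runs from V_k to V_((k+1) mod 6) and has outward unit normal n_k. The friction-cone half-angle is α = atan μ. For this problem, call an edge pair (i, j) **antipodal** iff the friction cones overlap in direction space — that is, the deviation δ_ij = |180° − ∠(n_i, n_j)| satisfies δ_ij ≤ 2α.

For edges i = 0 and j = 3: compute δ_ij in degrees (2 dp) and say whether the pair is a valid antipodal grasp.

δ = 14.28°, valid

α = atan 0.2 = 11.31°;  2α = 22.62°
edge 0: e_0 = (+2.60, +1.75);  n_0 = (+0.5584, -0.8296)
edge 3: e_3 = (-4.31, -1.54);  n_3 = (-0.3365, +0.9417)
∠(n_0, n_3) = 165.72°
δ = |180° − 165.72°| = 14.28°
14.28° ≤ 2α = 22.62°  →  valid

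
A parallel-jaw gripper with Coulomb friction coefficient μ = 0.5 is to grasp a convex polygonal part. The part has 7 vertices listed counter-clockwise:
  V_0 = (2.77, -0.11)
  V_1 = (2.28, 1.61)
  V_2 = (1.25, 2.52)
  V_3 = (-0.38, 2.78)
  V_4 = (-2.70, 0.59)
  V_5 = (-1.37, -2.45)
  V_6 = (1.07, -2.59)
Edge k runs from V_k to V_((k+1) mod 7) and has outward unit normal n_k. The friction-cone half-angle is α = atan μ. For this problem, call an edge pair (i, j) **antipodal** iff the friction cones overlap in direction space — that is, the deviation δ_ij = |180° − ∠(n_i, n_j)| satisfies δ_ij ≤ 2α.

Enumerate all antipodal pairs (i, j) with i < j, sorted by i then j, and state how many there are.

count = 6; pairs: (0,4), (1,4), (1,5), (2,5), (3,5), (3,6)

α = atan 0.5 = 26.57°;  2α = 53.13°
n_0 = (+0.9617, +0.2740)
n_1 = (+0.6621, +0.7494)
n_2 = (+0.1575, +0.9875)
n_3 = (-0.6864, +0.7272)
n_4 = (-0.9162, -0.4008)
n_5 = (-0.0573, -0.9984)
n_6 = (+0.8248, -0.5654)
  (0,1): δ = 147.36°  ·
  (0,2): δ = 114.96°  ·
  (0,3): δ = 62.55°  ·
  (0,4): δ = 7.73°  ✓
  (0,5): δ = 70.81°  ·
  (0,6): δ = 129.67°  ·
  (1,2): δ = 147.60°  ·
  (1,3): δ = 95.19°  ·
  (1,4): δ = 24.91°  ✓
  (1,5): δ = 38.18°  ✓
  (1,6): δ = 97.03°  ·
  (2,3): δ = 127.59°  ·
  (2,4): δ = 57.31°  ·
  (2,5): δ = 5.78°  ✓
  (2,6): δ = 64.63°  ·
  (3,4): δ = 109.72°  ·
  (3,5): δ = 46.63°  ✓
  (3,6): δ = 12.22°  ✓
  (4,5): δ = 116.91°  ·
  (4,6): δ = 58.06°  ·
  (5,6): δ = 121.15°  ·
antipodal pairs: 6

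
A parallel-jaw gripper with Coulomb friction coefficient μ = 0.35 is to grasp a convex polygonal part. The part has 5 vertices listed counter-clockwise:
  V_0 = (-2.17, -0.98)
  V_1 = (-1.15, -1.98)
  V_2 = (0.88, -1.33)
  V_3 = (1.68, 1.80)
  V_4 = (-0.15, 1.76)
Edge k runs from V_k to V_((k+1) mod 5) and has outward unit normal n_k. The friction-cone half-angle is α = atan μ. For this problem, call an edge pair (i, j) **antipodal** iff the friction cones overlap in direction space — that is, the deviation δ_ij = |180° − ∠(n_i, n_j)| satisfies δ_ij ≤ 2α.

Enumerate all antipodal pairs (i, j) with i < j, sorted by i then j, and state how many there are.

count = 3; pairs: (1,3), (1,4), (2,4)

α = atan 0.35 = 19.29°;  2α = 38.58°
n_0 = (-0.7001, -0.7141)
n_1 = (+0.3049, -0.9524)
n_2 = (+0.9689, -0.2476)
n_3 = (-0.0219, +0.9998)
n_4 = (-0.8049, +0.5934)
  (0,1): δ = 117.81°  ·
  (0,2): δ = 59.90°  ·
  (0,3): δ = 45.68°  ·
  (0,4): δ = 98.03°  ·
  (1,2): δ = 122.09°  ·
  (1,3): δ = 16.50°  ✓
  (1,4): δ = 35.85°  ✓
  (2,3): δ = 74.41°  ·
  (2,4): δ = 22.06°  ✓
  (3,4): δ = 127.65°  ·
antipodal pairs: 3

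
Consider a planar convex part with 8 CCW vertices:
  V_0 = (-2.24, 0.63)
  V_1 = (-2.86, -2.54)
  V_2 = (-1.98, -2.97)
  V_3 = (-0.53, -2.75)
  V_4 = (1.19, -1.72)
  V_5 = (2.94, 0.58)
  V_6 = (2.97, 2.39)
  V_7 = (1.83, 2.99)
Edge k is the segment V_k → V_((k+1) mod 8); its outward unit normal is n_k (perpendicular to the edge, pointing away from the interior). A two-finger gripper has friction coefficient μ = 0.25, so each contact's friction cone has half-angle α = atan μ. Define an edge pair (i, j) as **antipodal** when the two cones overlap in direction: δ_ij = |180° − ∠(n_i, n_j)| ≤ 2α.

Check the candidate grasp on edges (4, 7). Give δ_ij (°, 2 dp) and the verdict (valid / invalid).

α = atan 0.25 = 14.04°;  2α = 28.07°
edge 4: e_4 = (+1.75, +2.30);  n_4 = (+0.7958, -0.6055)
edge 7: e_7 = (-4.07, -2.36);  n_7 = (-0.5016, +0.8651)
∠(n_4, n_7) = 157.37°
δ = |180° − 157.37°| = 22.63°
22.63° ≤ 2α = 28.07°  →  valid

δ = 22.63°, valid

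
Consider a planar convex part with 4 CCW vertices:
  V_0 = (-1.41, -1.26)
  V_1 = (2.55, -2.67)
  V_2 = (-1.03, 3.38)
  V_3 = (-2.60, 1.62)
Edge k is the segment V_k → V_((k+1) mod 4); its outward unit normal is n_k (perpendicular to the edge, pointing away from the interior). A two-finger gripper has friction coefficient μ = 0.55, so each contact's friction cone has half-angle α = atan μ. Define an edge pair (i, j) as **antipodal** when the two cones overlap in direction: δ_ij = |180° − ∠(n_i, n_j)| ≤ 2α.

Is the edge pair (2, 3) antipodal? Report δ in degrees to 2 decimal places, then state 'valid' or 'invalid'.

α = atan 0.55 = 28.81°;  2α = 57.62°
edge 2: e_2 = (-1.57, -1.76);  n_2 = (-0.7462, +0.6657)
edge 3: e_3 = (+1.19, -2.88);  n_3 = (-0.9242, -0.3819)
∠(n_2, n_3) = 64.18°
δ = |180° − 64.18°| = 115.82°
115.82° > 2α = 57.62°  →  invalid

δ = 115.82°, invalid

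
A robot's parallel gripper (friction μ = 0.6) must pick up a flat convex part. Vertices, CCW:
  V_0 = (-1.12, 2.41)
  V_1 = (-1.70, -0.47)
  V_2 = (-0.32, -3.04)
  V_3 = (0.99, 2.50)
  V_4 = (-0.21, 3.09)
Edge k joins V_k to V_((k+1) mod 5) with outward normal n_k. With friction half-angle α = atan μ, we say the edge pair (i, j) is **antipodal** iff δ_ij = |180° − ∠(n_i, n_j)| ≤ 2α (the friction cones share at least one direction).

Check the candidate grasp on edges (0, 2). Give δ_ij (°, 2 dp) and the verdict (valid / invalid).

α = atan 0.6 = 30.96°;  2α = 61.93°
edge 0: e_0 = (-0.58, -2.88);  n_0 = (-0.9803, +0.1974)
edge 2: e_2 = (+1.31, +5.54);  n_2 = (+0.9732, -0.2301)
∠(n_0, n_2) = 178.08°
δ = |180° − 178.08°| = 1.92°
1.92° ≤ 2α = 61.93°  →  valid

δ = 1.92°, valid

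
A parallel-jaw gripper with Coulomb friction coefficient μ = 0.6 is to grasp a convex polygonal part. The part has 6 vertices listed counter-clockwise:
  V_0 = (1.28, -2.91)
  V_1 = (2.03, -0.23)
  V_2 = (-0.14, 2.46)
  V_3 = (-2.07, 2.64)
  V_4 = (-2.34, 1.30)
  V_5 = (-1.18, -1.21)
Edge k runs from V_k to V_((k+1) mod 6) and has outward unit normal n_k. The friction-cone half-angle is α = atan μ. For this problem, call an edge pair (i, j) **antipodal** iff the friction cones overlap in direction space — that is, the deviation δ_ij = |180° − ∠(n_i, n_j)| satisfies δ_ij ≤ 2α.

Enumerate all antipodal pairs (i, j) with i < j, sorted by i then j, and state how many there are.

count = 7; pairs: (0,3), (0,4), (1,3), (1,4), (1,5), (2,4), (2,5)

α = atan 0.6 = 30.96°;  2α = 61.93°
n_0 = (+0.9630, -0.2695)
n_1 = (+0.7783, +0.6279)
n_2 = (+0.0929, +0.9957)
n_3 = (-0.9803, +0.1975)
n_4 = (-0.9077, -0.4195)
n_5 = (-0.5685, -0.8227)
  (0,1): δ = 125.47°  ·
  (0,2): δ = 79.69°  ·
  (0,3): δ = 4.24°  ✓
  (0,4): δ = 40.44°  ✓
  (0,5): δ = 70.99°  ·
  (1,2): δ = 134.22°  ·
  (1,3): δ = 50.28°  ✓
  (1,4): δ = 14.09°  ✓
  (1,5): δ = 16.46°  ✓
  (2,3): δ = 96.06°  ·
  (2,4): δ = 59.87°  ✓
  (2,5): δ = 29.32°  ✓
  (3,4): δ = 143.80°  ·
  (3,5): δ = 113.25°  ·
  (4,5): δ = 149.45°  ·
antipodal pairs: 7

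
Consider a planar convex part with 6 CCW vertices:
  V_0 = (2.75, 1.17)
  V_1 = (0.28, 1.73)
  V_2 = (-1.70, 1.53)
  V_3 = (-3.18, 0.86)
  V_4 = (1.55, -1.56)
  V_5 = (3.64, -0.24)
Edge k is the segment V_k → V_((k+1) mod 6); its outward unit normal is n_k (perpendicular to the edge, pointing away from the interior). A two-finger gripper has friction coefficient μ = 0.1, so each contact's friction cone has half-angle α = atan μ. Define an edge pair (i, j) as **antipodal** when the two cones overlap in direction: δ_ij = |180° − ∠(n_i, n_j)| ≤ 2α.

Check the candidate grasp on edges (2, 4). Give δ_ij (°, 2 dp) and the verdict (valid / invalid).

δ = 7.92°, valid

α = atan 0.1 = 5.71°;  2α = 11.42°
edge 2: e_2 = (-1.48, -0.67);  n_2 = (-0.4124, +0.9110)
edge 4: e_4 = (+2.09, +1.32);  n_4 = (+0.5340, -0.8455)
∠(n_2, n_4) = 172.08°
δ = |180° − 172.08°| = 7.92°
7.92° ≤ 2α = 11.42°  →  valid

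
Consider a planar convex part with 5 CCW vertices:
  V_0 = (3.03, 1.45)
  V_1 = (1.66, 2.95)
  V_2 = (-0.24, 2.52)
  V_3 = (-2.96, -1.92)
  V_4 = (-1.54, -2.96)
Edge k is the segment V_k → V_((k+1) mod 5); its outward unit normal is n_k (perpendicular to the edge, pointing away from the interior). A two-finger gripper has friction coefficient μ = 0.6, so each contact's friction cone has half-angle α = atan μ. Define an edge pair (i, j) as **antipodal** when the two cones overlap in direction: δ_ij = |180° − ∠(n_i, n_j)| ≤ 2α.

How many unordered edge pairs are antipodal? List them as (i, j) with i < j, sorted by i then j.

α = atan 0.6 = 30.96°;  2α = 61.93°
n_0 = (+0.7384, +0.6744)
n_1 = (-0.2207, +0.9753)
n_2 = (-0.8527, +0.5224)
n_3 = (-0.5909, -0.8068)
n_4 = (+0.6944, -0.7196)
  (0,1): δ = 119.65°  ·
  (0,2): δ = 73.90°  ·
  (0,3): δ = 11.37°  ✓
  (0,4): δ = 91.57°  ·
  (1,2): δ = 134.24°  ·
  (1,3): δ = 48.97°  ✓
  (1,4): δ = 31.23°  ✓
  (2,3): δ = 94.73°  ·
  (2,4): δ = 14.53°  ✓
  (3,4): δ = 99.80°  ·
antipodal pairs: 4

count = 4; pairs: (0,3), (1,3), (1,4), (2,4)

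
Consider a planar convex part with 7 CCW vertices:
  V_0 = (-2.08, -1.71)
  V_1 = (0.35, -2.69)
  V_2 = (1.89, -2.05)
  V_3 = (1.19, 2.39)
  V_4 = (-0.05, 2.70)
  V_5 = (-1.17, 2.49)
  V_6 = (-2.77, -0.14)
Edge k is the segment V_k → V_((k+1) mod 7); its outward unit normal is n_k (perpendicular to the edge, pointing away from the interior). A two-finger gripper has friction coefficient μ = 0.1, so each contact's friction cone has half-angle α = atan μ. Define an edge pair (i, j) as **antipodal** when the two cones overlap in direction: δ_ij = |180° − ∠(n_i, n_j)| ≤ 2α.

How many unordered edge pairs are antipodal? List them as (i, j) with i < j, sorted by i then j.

α = atan 0.1 = 5.71°;  2α = 11.42°
n_0 = (-0.3740, -0.9274)
n_1 = (+0.3838, -0.9234)
n_2 = (+0.9878, +0.1557)
n_3 = (+0.2425, +0.9701)
n_4 = (-0.1843, +0.9829)
n_5 = (-0.8543, +0.5197)
n_6 = (-0.9155, -0.4023)
  (0,1): δ = 135.47°  ·
  (0,2): δ = 59.08°  ·
  (0,3): δ = 7.93°  ✓
  (0,4): δ = 32.58°  ·
  (0,5): δ = 80.65°  ·
  (0,6): δ = 135.69°  ·
  (1,2): δ = 103.61°  ·
  (1,3): δ = 36.60°  ·
  (1,4): δ = 11.95°  ·
  (1,5): δ = 36.12°  ·
  (1,6): δ = 91.16°  ·
  (2,3): δ = 113.00°  ·
  (2,4): δ = 88.34°  ·
  (2,5): δ = 40.27°  ·
  (2,6): δ = 14.77°  ·
  (3,4): δ = 155.34°  ·
  (3,5): δ = 107.28°  ·
  (3,6): δ = 52.24°  ·
  (4,5): δ = 131.93°  ·
  (4,6): δ = 76.89°  ·
  (5,6): δ = 124.96°  ·
antipodal pairs: 1

count = 1; pairs: (0,3)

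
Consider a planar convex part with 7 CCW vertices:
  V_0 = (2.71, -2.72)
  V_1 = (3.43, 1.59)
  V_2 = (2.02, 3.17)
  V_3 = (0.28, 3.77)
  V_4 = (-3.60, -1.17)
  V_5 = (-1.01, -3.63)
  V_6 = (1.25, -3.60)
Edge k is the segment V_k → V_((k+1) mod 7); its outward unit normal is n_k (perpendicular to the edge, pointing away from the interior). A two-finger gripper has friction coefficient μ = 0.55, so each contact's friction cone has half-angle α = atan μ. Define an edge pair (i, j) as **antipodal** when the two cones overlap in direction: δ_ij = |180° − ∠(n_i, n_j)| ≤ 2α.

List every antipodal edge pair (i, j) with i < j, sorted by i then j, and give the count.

count = 9; pairs: (0,3), (0,4), (1,4), (1,5), (2,4), (2,5), (2,6), (3,5), (3,6)

α = atan 0.55 = 28.81°;  2α = 57.62°
n_0 = (+0.9863, -0.1648)
n_1 = (+0.7461, +0.6658)
n_2 = (+0.3260, +0.9454)
n_3 = (-0.7864, +0.6177)
n_4 = (-0.6887, -0.7251)
n_5 = (+0.0133, -0.9999)
n_6 = (+0.5162, -0.8565)
  (0,1): δ = 128.77°  ·
  (0,2): δ = 99.54°  ·
  (0,3): δ = 28.66°  ✓
  (0,4): δ = 55.96°  ✓
  (0,5): δ = 100.24°  ·
  (0,6): δ = 130.56°  ·
  (1,2): δ = 150.77°  ·
  (1,3): δ = 79.89°  ·
  (1,4): δ = 4.73°  ✓
  (1,5): δ = 49.01°  ✓
  (1,6): δ = 79.33°  ·
  (2,3): δ = 109.12°  ·
  (2,4): δ = 24.50°  ✓
  (2,5): δ = 19.79°  ✓
  (2,6): δ = 50.10°  ✓
  (3,4): δ = 95.38°  ·
  (3,5): δ = 51.09°  ✓
  (3,6): δ = 20.77°  ✓
  (4,5): δ = 135.71°  ·
  (4,6): δ = 105.40°  ·
  (5,6): δ = 149.68°  ·
antipodal pairs: 9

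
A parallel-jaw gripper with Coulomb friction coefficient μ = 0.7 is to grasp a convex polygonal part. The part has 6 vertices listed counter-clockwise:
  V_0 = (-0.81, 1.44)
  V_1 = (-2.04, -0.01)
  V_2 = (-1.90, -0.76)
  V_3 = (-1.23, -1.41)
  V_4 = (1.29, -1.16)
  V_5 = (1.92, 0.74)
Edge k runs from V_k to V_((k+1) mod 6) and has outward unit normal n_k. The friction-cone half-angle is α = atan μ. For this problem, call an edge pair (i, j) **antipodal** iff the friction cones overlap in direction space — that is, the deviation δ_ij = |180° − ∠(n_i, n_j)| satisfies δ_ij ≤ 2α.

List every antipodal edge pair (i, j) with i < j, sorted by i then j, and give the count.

count = 7; pairs: (0,3), (0,4), (1,4), (1,5), (2,4), (2,5), (3,5)

α = atan 0.7 = 34.99°;  2α = 69.98°
n_0 = (-0.7626, +0.6469)
n_1 = (-0.9830, -0.1835)
n_2 = (-0.6963, -0.7177)
n_3 = (+0.0987, -0.9951)
n_4 = (+0.9492, -0.3147)
n_5 = (+0.2484, +0.9687)
  (0,1): δ = 129.12°  ·
  (0,2): δ = 93.82°  ·
  (0,3): δ = 44.03°  ✓
  (0,4): δ = 21.96°  ✓
  (0,5): δ = 115.93°  ·
  (1,2): δ = 144.71°  ·
  (1,3): δ = 94.91°  ·
  (1,4): δ = 28.92°  ✓
  (1,5): δ = 65.05°  ✓
  (2,3): δ = 130.20°  ·
  (2,4): δ = 64.21°  ✓
  (2,5): δ = 29.75°  ✓
  (3,4): δ = 114.01°  ·
  (3,5): δ = 20.05°  ✓
  (4,5): δ = 86.04°  ·
antipodal pairs: 7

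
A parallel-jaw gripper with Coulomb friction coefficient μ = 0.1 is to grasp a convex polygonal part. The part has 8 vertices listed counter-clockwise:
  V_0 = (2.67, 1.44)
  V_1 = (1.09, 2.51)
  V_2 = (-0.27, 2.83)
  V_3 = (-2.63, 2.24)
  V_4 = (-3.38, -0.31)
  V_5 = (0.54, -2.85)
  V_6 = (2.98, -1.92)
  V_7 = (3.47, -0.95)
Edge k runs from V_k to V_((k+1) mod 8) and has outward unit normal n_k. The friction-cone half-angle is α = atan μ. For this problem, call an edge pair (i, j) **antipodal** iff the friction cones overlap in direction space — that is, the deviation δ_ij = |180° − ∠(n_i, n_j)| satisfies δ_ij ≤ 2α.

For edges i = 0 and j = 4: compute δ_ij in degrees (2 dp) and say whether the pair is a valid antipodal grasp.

δ = 1.16°, valid

α = atan 0.1 = 5.71°;  2α = 11.42°
edge 0: e_0 = (-1.58, +1.07);  n_0 = (+0.5607, +0.8280)
edge 4: e_4 = (+3.92, -2.54);  n_4 = (-0.5438, -0.8392)
∠(n_0, n_4) = 178.84°
δ = |180° − 178.84°| = 1.16°
1.16° ≤ 2α = 11.42°  →  valid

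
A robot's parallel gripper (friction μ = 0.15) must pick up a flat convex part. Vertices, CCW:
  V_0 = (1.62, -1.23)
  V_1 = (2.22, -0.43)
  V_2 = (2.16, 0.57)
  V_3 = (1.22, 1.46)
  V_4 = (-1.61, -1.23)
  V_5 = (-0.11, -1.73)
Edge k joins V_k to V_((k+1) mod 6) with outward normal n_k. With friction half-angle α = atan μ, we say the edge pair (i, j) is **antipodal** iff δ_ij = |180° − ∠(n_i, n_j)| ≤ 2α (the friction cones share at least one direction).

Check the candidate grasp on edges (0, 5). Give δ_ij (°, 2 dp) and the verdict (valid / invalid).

δ = 142.99°, invalid

α = atan 0.15 = 8.53°;  2α = 17.06°
edge 0: e_0 = (+0.60, +0.80);  n_0 = (+0.8000, -0.6000)
edge 5: e_5 = (+1.73, +0.50);  n_5 = (+0.2777, -0.9607)
∠(n_0, n_5) = 37.01°
δ = |180° − 37.01°| = 142.99°
142.99° > 2α = 17.06°  →  invalid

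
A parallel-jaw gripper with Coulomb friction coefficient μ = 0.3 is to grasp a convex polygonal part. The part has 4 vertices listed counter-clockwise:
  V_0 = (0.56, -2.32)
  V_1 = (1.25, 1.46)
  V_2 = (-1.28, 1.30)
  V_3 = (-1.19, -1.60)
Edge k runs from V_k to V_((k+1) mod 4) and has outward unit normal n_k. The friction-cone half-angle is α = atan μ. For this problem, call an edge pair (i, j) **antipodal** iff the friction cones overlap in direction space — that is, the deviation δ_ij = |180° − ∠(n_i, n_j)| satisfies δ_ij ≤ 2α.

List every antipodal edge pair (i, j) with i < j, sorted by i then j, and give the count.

count = 2; pairs: (0,2), (1,3)

α = atan 0.3 = 16.70°;  2α = 33.40°
n_0 = (+0.9837, -0.1796)
n_1 = (-0.0631, +0.9980)
n_2 = (-0.9995, -0.0310)
n_3 = (-0.3805, -0.9248)
  (0,1): δ = 76.04°  ·
  (0,2): δ = 12.12°  ✓
  (0,3): δ = 77.98°  ·
  (1,2): δ = 91.84°  ·
  (1,3): δ = 25.98°  ✓
  (2,3): δ = 114.14°  ·
antipodal pairs: 2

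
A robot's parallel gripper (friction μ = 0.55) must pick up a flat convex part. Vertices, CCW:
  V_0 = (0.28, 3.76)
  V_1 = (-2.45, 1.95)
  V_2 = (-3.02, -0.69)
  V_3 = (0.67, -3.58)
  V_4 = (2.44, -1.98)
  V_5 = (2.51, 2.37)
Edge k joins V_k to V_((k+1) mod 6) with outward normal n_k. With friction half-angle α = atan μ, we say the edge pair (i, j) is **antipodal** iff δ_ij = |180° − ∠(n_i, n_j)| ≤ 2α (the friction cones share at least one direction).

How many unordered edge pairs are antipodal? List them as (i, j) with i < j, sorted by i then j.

count = 6; pairs: (0,3), (0,4), (1,3), (1,4), (2,4), (2,5)

α = atan 0.55 = 28.81°;  2α = 57.62°
n_0 = (-0.5526, +0.8335)
n_1 = (-0.9775, +0.2110)
n_2 = (-0.6166, -0.7873)
n_3 = (+0.6706, -0.7418)
n_4 = (+0.9999, -0.0161)
n_5 = (+0.5290, +0.8486)
  (0,1): δ = 135.73°  ·
  (0,2): δ = 71.61°  ·
  (0,3): δ = 8.57°  ✓
  (0,4): δ = 55.53°  ✓
  (0,5): δ = 114.52°  ·
  (1,2): δ = 115.88°  ·
  (1,3): δ = 35.70°  ✓
  (1,4): δ = 11.26°  ✓
  (1,5): δ = 70.25°  ·
  (2,3): δ = 99.82°  ·
  (2,4): δ = 52.85°  ✓
  (2,5): δ = 6.13°  ✓
  (3,4): δ = 133.03°  ·
  (3,5): δ = 74.05°  ·
  (4,5): δ = 121.01°  ·
antipodal pairs: 6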